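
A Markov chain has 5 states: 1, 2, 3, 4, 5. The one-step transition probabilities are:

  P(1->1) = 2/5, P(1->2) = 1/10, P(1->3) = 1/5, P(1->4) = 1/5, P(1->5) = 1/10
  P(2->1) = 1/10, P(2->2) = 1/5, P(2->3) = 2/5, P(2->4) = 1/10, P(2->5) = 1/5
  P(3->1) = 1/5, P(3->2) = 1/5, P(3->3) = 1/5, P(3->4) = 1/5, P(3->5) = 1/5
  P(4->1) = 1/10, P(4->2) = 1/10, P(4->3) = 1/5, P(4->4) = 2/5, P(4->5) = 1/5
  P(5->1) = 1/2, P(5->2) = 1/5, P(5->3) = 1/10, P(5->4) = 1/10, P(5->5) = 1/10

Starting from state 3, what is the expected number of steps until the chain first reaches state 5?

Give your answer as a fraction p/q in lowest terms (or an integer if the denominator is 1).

Answer: 3125/562

Derivation:
Let h_i = expected steps to first reach 5 from state i.
Boundary: h_5 = 0.
First-step equations for the other states:
  h_1 = 1 + 2/5*h_1 + 1/10*h_2 + 1/5*h_3 + 1/5*h_4 + 1/10*h_5
  h_2 = 1 + 1/10*h_1 + 1/5*h_2 + 2/5*h_3 + 1/10*h_4 + 1/5*h_5
  h_3 = 1 + 1/5*h_1 + 1/5*h_2 + 1/5*h_3 + 1/5*h_4 + 1/5*h_5
  h_4 = 1 + 1/10*h_1 + 1/10*h_2 + 1/5*h_3 + 2/5*h_4 + 1/5*h_5

Substituting h_5 = 0 and rearranging gives the linear system (I - Q) h = 1:
  [3/5, -1/10, -1/5, -1/5] . (h_1, h_2, h_3, h_4) = 1
  [-1/10, 4/5, -2/5, -1/10] . (h_1, h_2, h_3, h_4) = 1
  [-1/5, -1/5, 4/5, -1/5] . (h_1, h_2, h_3, h_4) = 1
  [-1/10, -1/10, -1/5, 3/5] . (h_1, h_2, h_3, h_4) = 1

Solving yields:
  h_1 = 1760/281
  h_2 = 1545/281
  h_3 = 3125/562
  h_4 = 1540/281

Starting state is 3, so the expected hitting time is h_3 = 3125/562.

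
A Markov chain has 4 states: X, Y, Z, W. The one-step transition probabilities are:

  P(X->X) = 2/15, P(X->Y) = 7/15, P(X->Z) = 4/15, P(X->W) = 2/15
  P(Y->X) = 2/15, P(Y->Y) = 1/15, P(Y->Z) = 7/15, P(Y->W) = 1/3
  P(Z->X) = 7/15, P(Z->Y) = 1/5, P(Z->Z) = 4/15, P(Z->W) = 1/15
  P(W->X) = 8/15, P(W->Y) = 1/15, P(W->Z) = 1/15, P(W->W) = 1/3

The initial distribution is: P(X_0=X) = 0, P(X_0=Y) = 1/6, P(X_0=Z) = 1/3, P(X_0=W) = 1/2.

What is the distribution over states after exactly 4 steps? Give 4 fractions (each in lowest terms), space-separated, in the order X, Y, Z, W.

Propagating the distribution step by step (d_{t+1} = d_t * P):
d_0 = (X=0, Y=1/6, Z=1/3, W=1/2)
  d_1[X] = 0*2/15 + 1/6*2/15 + 1/3*7/15 + 1/2*8/15 = 4/9
  d_1[Y] = 0*7/15 + 1/6*1/15 + 1/3*1/5 + 1/2*1/15 = 1/9
  d_1[Z] = 0*4/15 + 1/6*7/15 + 1/3*4/15 + 1/2*1/15 = 1/5
  d_1[W] = 0*2/15 + 1/6*1/3 + 1/3*1/15 + 1/2*1/3 = 11/45
d_1 = (X=4/9, Y=1/9, Z=1/5, W=11/45)
  d_2[X] = 4/9*2/15 + 1/9*2/15 + 1/5*7/15 + 11/45*8/15 = 67/225
  d_2[Y] = 4/9*7/15 + 1/9*1/15 + 1/5*1/5 + 11/45*1/15 = 61/225
  d_2[Z] = 4/9*4/15 + 1/9*7/15 + 1/5*4/15 + 11/45*1/15 = 6/25
  d_2[W] = 4/9*2/15 + 1/9*1/3 + 1/5*1/15 + 11/45*1/3 = 43/225
d_2 = (X=67/225, Y=61/225, Z=6/25, W=43/225)
  d_3[X] = 67/225*2/15 + 61/225*2/15 + 6/25*7/15 + 43/225*8/15 = 326/1125
  d_3[Y] = 67/225*7/15 + 61/225*1/15 + 6/25*1/5 + 43/225*1/15 = 49/225
  d_3[Z] = 67/225*4/15 + 61/225*7/15 + 6/25*4/15 + 43/225*1/15 = 106/375
  d_3[W] = 67/225*2/15 + 61/225*1/3 + 6/25*1/15 + 43/225*1/3 = 236/1125
d_3 = (X=326/1125, Y=49/225, Z=106/375, W=236/1125)
  d_4[X] = 326/1125*2/15 + 49/225*2/15 + 106/375*7/15 + 236/1125*8/15 = 584/1875
  d_4[Y] = 326/1125*7/15 + 49/225*1/15 + 106/375*1/5 + 236/1125*1/15 = 413/1875
  d_4[Z] = 326/1125*4/15 + 49/225*7/15 + 106/375*4/15 + 236/1125*1/15 = 503/1875
  d_4[W] = 326/1125*2/15 + 49/225*1/3 + 106/375*1/15 + 236/1125*1/3 = 1/5
d_4 = (X=584/1875, Y=413/1875, Z=503/1875, W=1/5)

Answer: 584/1875 413/1875 503/1875 1/5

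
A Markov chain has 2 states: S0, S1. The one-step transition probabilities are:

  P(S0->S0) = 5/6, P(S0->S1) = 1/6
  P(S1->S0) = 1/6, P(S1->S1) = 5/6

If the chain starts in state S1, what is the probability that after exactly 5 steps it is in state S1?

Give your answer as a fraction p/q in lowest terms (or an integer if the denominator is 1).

Answer: 275/486

Derivation:
Computing P^5 by repeated multiplication:
P^1 =
  S0: [5/6, 1/6]
  S1: [1/6, 5/6]
P^2 =
  S0: [13/18, 5/18]
  S1: [5/18, 13/18]
P^3 =
  S0: [35/54, 19/54]
  S1: [19/54, 35/54]
P^4 =
  S0: [97/162, 65/162]
  S1: [65/162, 97/162]
P^5 =
  S0: [275/486, 211/486]
  S1: [211/486, 275/486]

(P^5)[S1 -> S1] = 275/486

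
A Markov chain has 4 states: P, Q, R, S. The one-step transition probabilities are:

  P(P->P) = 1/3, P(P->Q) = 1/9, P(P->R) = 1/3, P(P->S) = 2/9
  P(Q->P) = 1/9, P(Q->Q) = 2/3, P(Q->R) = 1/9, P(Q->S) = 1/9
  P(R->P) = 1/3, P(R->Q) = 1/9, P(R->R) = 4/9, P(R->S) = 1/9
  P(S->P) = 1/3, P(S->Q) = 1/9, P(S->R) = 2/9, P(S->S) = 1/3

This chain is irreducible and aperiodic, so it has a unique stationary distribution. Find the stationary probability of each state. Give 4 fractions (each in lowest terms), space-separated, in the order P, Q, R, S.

Answer: 5/18 1/4 73/252 23/126

Derivation:
The stationary distribution satisfies pi = pi * P, i.e.:
  pi_P = 1/3*pi_P + 1/9*pi_Q + 1/3*pi_R + 1/3*pi_S
  pi_Q = 1/9*pi_P + 2/3*pi_Q + 1/9*pi_R + 1/9*pi_S
  pi_R = 1/3*pi_P + 1/9*pi_Q + 4/9*pi_R + 2/9*pi_S
  pi_S = 2/9*pi_P + 1/9*pi_Q + 1/9*pi_R + 1/3*pi_S
with normalization: pi_P + pi_Q + pi_R + pi_S = 1.

Using the first 3 balance equations plus normalization, the linear system A*pi = b is:
  [-2/3, 1/9, 1/3, 1/3] . pi = 0
  [1/9, -1/3, 1/9, 1/9] . pi = 0
  [1/3, 1/9, -5/9, 2/9] . pi = 0
  [1, 1, 1, 1] . pi = 1

Solving yields:
  pi_P = 5/18
  pi_Q = 1/4
  pi_R = 73/252
  pi_S = 23/126

Verification (pi * P):
  5/18*1/3 + 1/4*1/9 + 73/252*1/3 + 23/126*1/3 = 5/18 = pi_P  (ok)
  5/18*1/9 + 1/4*2/3 + 73/252*1/9 + 23/126*1/9 = 1/4 = pi_Q  (ok)
  5/18*1/3 + 1/4*1/9 + 73/252*4/9 + 23/126*2/9 = 73/252 = pi_R  (ok)
  5/18*2/9 + 1/4*1/9 + 73/252*1/9 + 23/126*1/3 = 23/126 = pi_S  (ok)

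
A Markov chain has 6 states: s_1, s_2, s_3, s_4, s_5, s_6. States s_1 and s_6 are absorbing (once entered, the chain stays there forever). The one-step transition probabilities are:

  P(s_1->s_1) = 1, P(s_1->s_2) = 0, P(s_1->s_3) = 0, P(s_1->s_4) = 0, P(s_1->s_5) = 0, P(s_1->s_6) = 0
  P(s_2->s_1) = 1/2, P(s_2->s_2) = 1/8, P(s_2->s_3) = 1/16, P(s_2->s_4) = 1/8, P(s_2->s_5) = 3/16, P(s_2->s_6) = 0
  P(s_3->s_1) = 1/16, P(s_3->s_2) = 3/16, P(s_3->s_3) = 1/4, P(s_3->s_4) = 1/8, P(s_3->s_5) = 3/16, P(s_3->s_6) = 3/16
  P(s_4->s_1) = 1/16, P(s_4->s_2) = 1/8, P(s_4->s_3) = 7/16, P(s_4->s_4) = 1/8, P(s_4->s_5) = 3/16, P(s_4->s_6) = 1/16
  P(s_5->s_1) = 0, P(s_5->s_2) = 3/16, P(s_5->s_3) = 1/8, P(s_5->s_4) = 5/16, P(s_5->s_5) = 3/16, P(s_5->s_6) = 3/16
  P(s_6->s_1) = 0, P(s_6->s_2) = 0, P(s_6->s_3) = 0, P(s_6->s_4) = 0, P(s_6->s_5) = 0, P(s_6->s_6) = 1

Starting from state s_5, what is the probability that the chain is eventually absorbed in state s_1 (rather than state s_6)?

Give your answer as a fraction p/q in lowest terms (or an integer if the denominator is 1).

Answer: 8171/18106

Derivation:
Let a_i = P(absorbed in s_1 | start in state i).
Boundary conditions: a_s_1 = 1, a_s_6 = 0.
For each transient state i, a_i = sum_j P(i->j) * a_j:
  a_s_2 = 1/2*a_s_1 + 1/8*a_s_2 + 1/16*a_s_3 + 1/8*a_s_4 + 3/16*a_s_5 + 0*a_s_6
  a_s_3 = 1/16*a_s_1 + 3/16*a_s_2 + 1/4*a_s_3 + 1/8*a_s_4 + 3/16*a_s_5 + 3/16*a_s_6
  a_s_4 = 1/16*a_s_1 + 1/8*a_s_2 + 7/16*a_s_3 + 1/8*a_s_4 + 3/16*a_s_5 + 1/16*a_s_6
  a_s_5 = 0*a_s_1 + 3/16*a_s_2 + 1/8*a_s_3 + 5/16*a_s_4 + 3/16*a_s_5 + 3/16*a_s_6

Substituting a_s_1 = 1 and a_s_6 = 0, rearrange to (I - Q) a = r where r[i] = P(i -> s_1):
  [7/8, -1/16, -1/8, -3/16] . (a_s_2, a_s_3, a_s_4, a_s_5) = 1/2
  [-3/16, 3/4, -1/8, -3/16] . (a_s_2, a_s_3, a_s_4, a_s_5) = 1/16
  [-1/8, -7/16, 7/8, -3/16] . (a_s_2, a_s_3, a_s_4, a_s_5) = 1/16
  [-3/16, -1/8, -5/16, 13/16] . (a_s_2, a_s_3, a_s_4, a_s_5) = 0

Solving yields:
  a_s_2 = 14051/18106
  a_s_3 = 8625/18106
  a_s_4 = 4682/9053
  a_s_5 = 8171/18106

Starting state is s_5, so the absorption probability is a_s_5 = 8171/18106.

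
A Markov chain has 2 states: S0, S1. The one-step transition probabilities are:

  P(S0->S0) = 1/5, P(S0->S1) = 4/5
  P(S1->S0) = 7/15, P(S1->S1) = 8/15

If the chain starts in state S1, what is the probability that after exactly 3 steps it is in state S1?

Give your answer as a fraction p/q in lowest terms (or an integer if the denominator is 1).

Computing P^3 by repeated multiplication:
P^1 =
  S0: [1/5, 4/5]
  S1: [7/15, 8/15]
P^2 =
  S0: [31/75, 44/75]
  S1: [77/225, 148/225]
P^3 =
  S0: [401/1125, 724/1125]
  S1: [1267/3375, 2108/3375]

(P^3)[S1 -> S1] = 2108/3375

Answer: 2108/3375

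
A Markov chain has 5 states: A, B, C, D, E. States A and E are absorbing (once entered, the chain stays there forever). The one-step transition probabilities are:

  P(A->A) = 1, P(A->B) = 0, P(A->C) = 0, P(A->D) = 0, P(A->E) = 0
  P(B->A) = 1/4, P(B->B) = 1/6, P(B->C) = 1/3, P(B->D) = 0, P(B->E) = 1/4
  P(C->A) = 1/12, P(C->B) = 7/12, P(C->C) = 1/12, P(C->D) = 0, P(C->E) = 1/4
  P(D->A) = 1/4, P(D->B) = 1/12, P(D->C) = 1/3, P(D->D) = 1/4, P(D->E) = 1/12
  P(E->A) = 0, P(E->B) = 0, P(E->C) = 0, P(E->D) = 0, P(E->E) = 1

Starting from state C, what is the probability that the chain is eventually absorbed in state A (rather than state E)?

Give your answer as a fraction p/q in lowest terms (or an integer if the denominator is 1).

Answer: 31/82

Derivation:
Let a_i = P(absorbed in A | start in state i).
Boundary conditions: a_A = 1, a_E = 0.
For each transient state i, a_i = sum_j P(i->j) * a_j:
  a_B = 1/4*a_A + 1/6*a_B + 1/3*a_C + 0*a_D + 1/4*a_E
  a_C = 1/12*a_A + 7/12*a_B + 1/12*a_C + 0*a_D + 1/4*a_E
  a_D = 1/4*a_A + 1/12*a_B + 1/3*a_C + 1/4*a_D + 1/12*a_E

Substituting a_A = 1 and a_E = 0, rearrange to (I - Q) a = r where r[i] = P(i -> A):
  [5/6, -1/3, 0] . (a_B, a_C, a_D) = 1/4
  [-7/12, 11/12, 0] . (a_B, a_C, a_D) = 1/12
  [-1/12, -1/3, 3/4] . (a_B, a_C, a_D) = 1/4

Solving yields:
  a_B = 37/82
  a_C = 31/82
  a_D = 407/738

Starting state is C, so the absorption probability is a_C = 31/82.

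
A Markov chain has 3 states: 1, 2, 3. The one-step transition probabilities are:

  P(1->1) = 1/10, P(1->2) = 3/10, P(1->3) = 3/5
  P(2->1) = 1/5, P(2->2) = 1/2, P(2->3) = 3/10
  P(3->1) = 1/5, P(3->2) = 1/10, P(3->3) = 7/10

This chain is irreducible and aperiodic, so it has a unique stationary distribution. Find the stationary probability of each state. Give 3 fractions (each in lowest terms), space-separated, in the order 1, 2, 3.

Answer: 2/11 5/22 13/22

Derivation:
The stationary distribution satisfies pi = pi * P, i.e.:
  pi_1 = 1/10*pi_1 + 1/5*pi_2 + 1/5*pi_3
  pi_2 = 3/10*pi_1 + 1/2*pi_2 + 1/10*pi_3
  pi_3 = 3/5*pi_1 + 3/10*pi_2 + 7/10*pi_3
with normalization: pi_1 + pi_2 + pi_3 = 1.

Using the first 2 balance equations plus normalization, the linear system A*pi = b is:
  [-9/10, 1/5, 1/5] . pi = 0
  [3/10, -1/2, 1/10] . pi = 0
  [1, 1, 1] . pi = 1

Solving yields:
  pi_1 = 2/11
  pi_2 = 5/22
  pi_3 = 13/22

Verification (pi * P):
  2/11*1/10 + 5/22*1/5 + 13/22*1/5 = 2/11 = pi_1  (ok)
  2/11*3/10 + 5/22*1/2 + 13/22*1/10 = 5/22 = pi_2  (ok)
  2/11*3/5 + 5/22*3/10 + 13/22*7/10 = 13/22 = pi_3  (ok)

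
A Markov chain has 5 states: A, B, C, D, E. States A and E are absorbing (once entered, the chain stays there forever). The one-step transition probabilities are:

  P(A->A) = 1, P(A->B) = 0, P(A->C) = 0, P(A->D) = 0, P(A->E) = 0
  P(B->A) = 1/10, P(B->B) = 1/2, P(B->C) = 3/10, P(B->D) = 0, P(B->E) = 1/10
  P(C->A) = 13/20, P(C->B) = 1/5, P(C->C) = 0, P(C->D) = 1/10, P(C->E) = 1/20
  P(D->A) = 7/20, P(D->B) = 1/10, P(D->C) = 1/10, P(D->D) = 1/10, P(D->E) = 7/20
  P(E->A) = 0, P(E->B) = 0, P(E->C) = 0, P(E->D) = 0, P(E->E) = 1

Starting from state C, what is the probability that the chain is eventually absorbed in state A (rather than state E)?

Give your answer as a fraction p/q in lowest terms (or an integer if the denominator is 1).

Answer: 329/388

Derivation:
Let a_i = P(absorbed in A | start in state i).
Boundary conditions: a_A = 1, a_E = 0.
For each transient state i, a_i = sum_j P(i->j) * a_j:
  a_B = 1/10*a_A + 1/2*a_B + 3/10*a_C + 0*a_D + 1/10*a_E
  a_C = 13/20*a_A + 1/5*a_B + 0*a_C + 1/10*a_D + 1/20*a_E
  a_D = 7/20*a_A + 1/10*a_B + 1/10*a_C + 1/10*a_D + 7/20*a_E

Substituting a_A = 1 and a_E = 0, rearrange to (I - Q) a = r where r[i] = P(i -> A):
  [1/2, -3/10, 0] . (a_B, a_C, a_D) = 1/10
  [-1/5, 1, -1/10] . (a_B, a_C, a_D) = 13/20
  [-1/10, -1/10, 9/10] . (a_B, a_C, a_D) = 7/20

Solving yields:
  a_B = 275/388
  a_C = 329/388
  a_D = 109/194

Starting state is C, so the absorption probability is a_C = 329/388.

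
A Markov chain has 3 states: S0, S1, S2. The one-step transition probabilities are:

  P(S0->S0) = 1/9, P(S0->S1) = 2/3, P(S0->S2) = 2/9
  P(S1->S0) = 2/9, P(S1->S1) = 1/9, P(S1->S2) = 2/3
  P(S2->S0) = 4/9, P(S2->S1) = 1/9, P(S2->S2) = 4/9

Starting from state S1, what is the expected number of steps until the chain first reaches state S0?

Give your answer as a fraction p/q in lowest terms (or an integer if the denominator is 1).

Answer: 99/34

Derivation:
Let h_i = expected steps to first reach S0 from state i.
Boundary: h_S0 = 0.
First-step equations for the other states:
  h_S1 = 1 + 2/9*h_S0 + 1/9*h_S1 + 2/3*h_S2
  h_S2 = 1 + 4/9*h_S0 + 1/9*h_S1 + 4/9*h_S2

Substituting h_S0 = 0 and rearranging gives the linear system (I - Q) h = 1:
  [8/9, -2/3] . (h_S1, h_S2) = 1
  [-1/9, 5/9] . (h_S1, h_S2) = 1

Solving yields:
  h_S1 = 99/34
  h_S2 = 81/34

Starting state is S1, so the expected hitting time is h_S1 = 99/34.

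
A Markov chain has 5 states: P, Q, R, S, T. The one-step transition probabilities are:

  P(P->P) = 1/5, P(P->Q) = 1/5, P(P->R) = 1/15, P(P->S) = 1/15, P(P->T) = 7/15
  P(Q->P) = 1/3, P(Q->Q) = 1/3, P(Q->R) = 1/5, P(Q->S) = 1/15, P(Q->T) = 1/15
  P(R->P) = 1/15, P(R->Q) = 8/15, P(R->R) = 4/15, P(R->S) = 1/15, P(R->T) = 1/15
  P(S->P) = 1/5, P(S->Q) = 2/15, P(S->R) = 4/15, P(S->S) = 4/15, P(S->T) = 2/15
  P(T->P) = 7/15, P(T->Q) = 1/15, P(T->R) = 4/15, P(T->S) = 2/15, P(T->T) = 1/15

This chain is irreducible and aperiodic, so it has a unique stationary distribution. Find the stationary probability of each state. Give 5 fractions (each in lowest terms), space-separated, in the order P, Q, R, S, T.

The stationary distribution satisfies pi = pi * P, i.e.:
  pi_P = 1/5*pi_P + 1/3*pi_Q + 1/15*pi_R + 1/5*pi_S + 7/15*pi_T
  pi_Q = 1/5*pi_P + 1/3*pi_Q + 8/15*pi_R + 2/15*pi_S + 1/15*pi_T
  pi_R = 1/15*pi_P + 1/5*pi_Q + 4/15*pi_R + 4/15*pi_S + 4/15*pi_T
  pi_S = 1/15*pi_P + 1/15*pi_Q + 1/15*pi_R + 4/15*pi_S + 2/15*pi_T
  pi_T = 7/15*pi_P + 1/15*pi_Q + 1/15*pi_R + 2/15*pi_S + 1/15*pi_T
with normalization: pi_P + pi_Q + pi_R + pi_S + pi_T = 1.

Using the first 4 balance equations plus normalization, the linear system A*pi = b is:
  [-4/5, 1/3, 1/15, 1/5, 7/15] . pi = 0
  [1/5, -2/3, 8/15, 2/15, 1/15] . pi = 0
  [1/15, 1/5, -11/15, 4/15, 4/15] . pi = 0
  [1/15, 1/15, 1/15, -11/15, 2/15] . pi = 0
  [1, 1, 1, 1, 1] . pi = 1

Solving yields:
  pi_P = 5091/19817
  pi_Q = 770/2831
  pi_R = 3907/19817
  pi_S = 1942/19817
  pi_T = 3487/19817

Verification (pi * P):
  5091/19817*1/5 + 770/2831*1/3 + 3907/19817*1/15 + 1942/19817*1/5 + 3487/19817*7/15 = 5091/19817 = pi_P  (ok)
  5091/19817*1/5 + 770/2831*1/3 + 3907/19817*8/15 + 1942/19817*2/15 + 3487/19817*1/15 = 770/2831 = pi_Q  (ok)
  5091/19817*1/15 + 770/2831*1/5 + 3907/19817*4/15 + 1942/19817*4/15 + 3487/19817*4/15 = 3907/19817 = pi_R  (ok)
  5091/19817*1/15 + 770/2831*1/15 + 3907/19817*1/15 + 1942/19817*4/15 + 3487/19817*2/15 = 1942/19817 = pi_S  (ok)
  5091/19817*7/15 + 770/2831*1/15 + 3907/19817*1/15 + 1942/19817*2/15 + 3487/19817*1/15 = 3487/19817 = pi_T  (ok)

Answer: 5091/19817 770/2831 3907/19817 1942/19817 3487/19817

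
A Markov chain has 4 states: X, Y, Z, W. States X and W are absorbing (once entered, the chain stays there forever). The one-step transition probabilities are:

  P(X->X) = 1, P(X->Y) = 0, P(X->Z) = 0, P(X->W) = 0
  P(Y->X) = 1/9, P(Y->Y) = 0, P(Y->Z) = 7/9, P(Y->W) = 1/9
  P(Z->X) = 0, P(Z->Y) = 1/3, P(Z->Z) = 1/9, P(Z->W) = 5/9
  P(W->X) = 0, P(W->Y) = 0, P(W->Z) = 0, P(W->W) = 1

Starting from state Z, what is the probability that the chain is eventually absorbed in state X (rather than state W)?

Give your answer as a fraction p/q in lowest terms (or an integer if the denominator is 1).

Answer: 1/17

Derivation:
Let a_i = P(absorbed in X | start in state i).
Boundary conditions: a_X = 1, a_W = 0.
For each transient state i, a_i = sum_j P(i->j) * a_j:
  a_Y = 1/9*a_X + 0*a_Y + 7/9*a_Z + 1/9*a_W
  a_Z = 0*a_X + 1/3*a_Y + 1/9*a_Z + 5/9*a_W

Substituting a_X = 1 and a_W = 0, rearrange to (I - Q) a = r where r[i] = P(i -> X):
  [1, -7/9] . (a_Y, a_Z) = 1/9
  [-1/3, 8/9] . (a_Y, a_Z) = 0

Solving yields:
  a_Y = 8/51
  a_Z = 1/17

Starting state is Z, so the absorption probability is a_Z = 1/17.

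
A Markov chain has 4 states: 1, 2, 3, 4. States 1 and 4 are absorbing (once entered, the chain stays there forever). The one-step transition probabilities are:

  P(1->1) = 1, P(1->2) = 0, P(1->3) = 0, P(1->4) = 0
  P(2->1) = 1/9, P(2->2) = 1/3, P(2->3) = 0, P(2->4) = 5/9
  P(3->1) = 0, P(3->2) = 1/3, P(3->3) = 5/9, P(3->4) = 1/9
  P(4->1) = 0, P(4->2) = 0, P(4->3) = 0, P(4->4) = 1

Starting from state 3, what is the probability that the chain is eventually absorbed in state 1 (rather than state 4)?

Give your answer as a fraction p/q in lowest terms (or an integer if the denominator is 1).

Let a_i = P(absorbed in 1 | start in state i).
Boundary conditions: a_1 = 1, a_4 = 0.
For each transient state i, a_i = sum_j P(i->j) * a_j:
  a_2 = 1/9*a_1 + 1/3*a_2 + 0*a_3 + 5/9*a_4
  a_3 = 0*a_1 + 1/3*a_2 + 5/9*a_3 + 1/9*a_4

Substituting a_1 = 1 and a_4 = 0, rearrange to (I - Q) a = r where r[i] = P(i -> 1):
  [2/3, 0] . (a_2, a_3) = 1/9
  [-1/3, 4/9] . (a_2, a_3) = 0

Solving yields:
  a_2 = 1/6
  a_3 = 1/8

Starting state is 3, so the absorption probability is a_3 = 1/8.

Answer: 1/8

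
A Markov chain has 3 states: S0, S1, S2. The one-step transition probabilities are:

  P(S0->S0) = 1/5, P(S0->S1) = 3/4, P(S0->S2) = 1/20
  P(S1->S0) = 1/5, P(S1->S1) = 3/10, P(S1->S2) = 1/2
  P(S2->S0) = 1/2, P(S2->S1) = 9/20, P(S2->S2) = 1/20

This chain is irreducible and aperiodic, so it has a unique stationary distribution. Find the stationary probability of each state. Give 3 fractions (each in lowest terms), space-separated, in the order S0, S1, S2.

Answer: 88/317 147/317 82/317

Derivation:
The stationary distribution satisfies pi = pi * P, i.e.:
  pi_S0 = 1/5*pi_S0 + 1/5*pi_S1 + 1/2*pi_S2
  pi_S1 = 3/4*pi_S0 + 3/10*pi_S1 + 9/20*pi_S2
  pi_S2 = 1/20*pi_S0 + 1/2*pi_S1 + 1/20*pi_S2
with normalization: pi_S0 + pi_S1 + pi_S2 = 1.

Using the first 2 balance equations plus normalization, the linear system A*pi = b is:
  [-4/5, 1/5, 1/2] . pi = 0
  [3/4, -7/10, 9/20] . pi = 0
  [1, 1, 1] . pi = 1

Solving yields:
  pi_S0 = 88/317
  pi_S1 = 147/317
  pi_S2 = 82/317

Verification (pi * P):
  88/317*1/5 + 147/317*1/5 + 82/317*1/2 = 88/317 = pi_S0  (ok)
  88/317*3/4 + 147/317*3/10 + 82/317*9/20 = 147/317 = pi_S1  (ok)
  88/317*1/20 + 147/317*1/2 + 82/317*1/20 = 82/317 = pi_S2  (ok)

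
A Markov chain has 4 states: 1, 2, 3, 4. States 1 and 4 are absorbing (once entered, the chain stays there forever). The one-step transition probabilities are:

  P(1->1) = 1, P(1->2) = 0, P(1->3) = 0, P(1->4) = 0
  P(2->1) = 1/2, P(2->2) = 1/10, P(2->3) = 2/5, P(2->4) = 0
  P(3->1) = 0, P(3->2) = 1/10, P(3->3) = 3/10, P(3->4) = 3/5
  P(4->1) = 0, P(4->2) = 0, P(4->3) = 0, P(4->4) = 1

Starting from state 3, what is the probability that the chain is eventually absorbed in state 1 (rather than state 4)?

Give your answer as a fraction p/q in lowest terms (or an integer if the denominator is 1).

Answer: 5/59

Derivation:
Let a_i = P(absorbed in 1 | start in state i).
Boundary conditions: a_1 = 1, a_4 = 0.
For each transient state i, a_i = sum_j P(i->j) * a_j:
  a_2 = 1/2*a_1 + 1/10*a_2 + 2/5*a_3 + 0*a_4
  a_3 = 0*a_1 + 1/10*a_2 + 3/10*a_3 + 3/5*a_4

Substituting a_1 = 1 and a_4 = 0, rearrange to (I - Q) a = r where r[i] = P(i -> 1):
  [9/10, -2/5] . (a_2, a_3) = 1/2
  [-1/10, 7/10] . (a_2, a_3) = 0

Solving yields:
  a_2 = 35/59
  a_3 = 5/59

Starting state is 3, so the absorption probability is a_3 = 5/59.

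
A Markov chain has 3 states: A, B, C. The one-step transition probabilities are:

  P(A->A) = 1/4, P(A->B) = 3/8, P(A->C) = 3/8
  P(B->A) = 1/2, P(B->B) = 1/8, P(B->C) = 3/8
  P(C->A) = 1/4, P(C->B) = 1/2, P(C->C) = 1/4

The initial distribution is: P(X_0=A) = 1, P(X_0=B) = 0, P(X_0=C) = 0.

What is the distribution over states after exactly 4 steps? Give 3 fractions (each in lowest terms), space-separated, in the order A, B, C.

Propagating the distribution step by step (d_{t+1} = d_t * P):
d_0 = (A=1, B=0, C=0)
  d_1[A] = 1*1/4 + 0*1/2 + 0*1/4 = 1/4
  d_1[B] = 1*3/8 + 0*1/8 + 0*1/2 = 3/8
  d_1[C] = 1*3/8 + 0*3/8 + 0*1/4 = 3/8
d_1 = (A=1/4, B=3/8, C=3/8)
  d_2[A] = 1/4*1/4 + 3/8*1/2 + 3/8*1/4 = 11/32
  d_2[B] = 1/4*3/8 + 3/8*1/8 + 3/8*1/2 = 21/64
  d_2[C] = 1/4*3/8 + 3/8*3/8 + 3/8*1/4 = 21/64
d_2 = (A=11/32, B=21/64, C=21/64)
  d_3[A] = 11/32*1/4 + 21/64*1/2 + 21/64*1/4 = 85/256
  d_3[B] = 11/32*3/8 + 21/64*1/8 + 21/64*1/2 = 171/512
  d_3[C] = 11/32*3/8 + 21/64*3/8 + 21/64*1/4 = 171/512
d_3 = (A=85/256, B=171/512, C=171/512)
  d_4[A] = 85/256*1/4 + 171/512*1/2 + 171/512*1/4 = 683/2048
  d_4[B] = 85/256*3/8 + 171/512*1/8 + 171/512*1/2 = 1365/4096
  d_4[C] = 85/256*3/8 + 171/512*3/8 + 171/512*1/4 = 1365/4096
d_4 = (A=683/2048, B=1365/4096, C=1365/4096)

Answer: 683/2048 1365/4096 1365/4096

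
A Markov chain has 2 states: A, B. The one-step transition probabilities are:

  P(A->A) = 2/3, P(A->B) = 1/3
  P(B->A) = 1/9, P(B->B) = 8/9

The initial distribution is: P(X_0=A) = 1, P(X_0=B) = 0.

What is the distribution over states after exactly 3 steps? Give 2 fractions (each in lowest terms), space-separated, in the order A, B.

Answer: 92/243 151/243

Derivation:
Propagating the distribution step by step (d_{t+1} = d_t * P):
d_0 = (A=1, B=0)
  d_1[A] = 1*2/3 + 0*1/9 = 2/3
  d_1[B] = 1*1/3 + 0*8/9 = 1/3
d_1 = (A=2/3, B=1/3)
  d_2[A] = 2/3*2/3 + 1/3*1/9 = 13/27
  d_2[B] = 2/3*1/3 + 1/3*8/9 = 14/27
d_2 = (A=13/27, B=14/27)
  d_3[A] = 13/27*2/3 + 14/27*1/9 = 92/243
  d_3[B] = 13/27*1/3 + 14/27*8/9 = 151/243
d_3 = (A=92/243, B=151/243)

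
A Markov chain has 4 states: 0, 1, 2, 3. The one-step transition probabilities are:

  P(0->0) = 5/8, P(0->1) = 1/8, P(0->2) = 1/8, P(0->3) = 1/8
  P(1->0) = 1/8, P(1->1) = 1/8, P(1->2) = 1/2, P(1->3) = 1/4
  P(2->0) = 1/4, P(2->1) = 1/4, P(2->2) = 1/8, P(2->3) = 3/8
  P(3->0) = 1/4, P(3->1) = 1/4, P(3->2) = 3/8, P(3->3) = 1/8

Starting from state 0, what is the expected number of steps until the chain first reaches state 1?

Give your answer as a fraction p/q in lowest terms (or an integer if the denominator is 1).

Let h_i = expected steps to first reach 1 from state i.
Boundary: h_1 = 0.
First-step equations for the other states:
  h_0 = 1 + 5/8*h_0 + 1/8*h_1 + 1/8*h_2 + 1/8*h_3
  h_2 = 1 + 1/4*h_0 + 1/4*h_1 + 1/8*h_2 + 3/8*h_3
  h_3 = 1 + 1/4*h_0 + 1/4*h_1 + 3/8*h_2 + 1/8*h_3

Substituting h_1 = 0 and rearranging gives the linear system (I - Q) h = 1:
  [3/8, -1/8, -1/8] . (h_0, h_2, h_3) = 1
  [-1/4, 7/8, -3/8] . (h_0, h_2, h_3) = 1
  [-1/4, -3/8, 7/8] . (h_0, h_2, h_3) = 1

Solving yields:
  h_0 = 6
  h_2 = 5
  h_3 = 5

Starting state is 0, so the expected hitting time is h_0 = 6.

Answer: 6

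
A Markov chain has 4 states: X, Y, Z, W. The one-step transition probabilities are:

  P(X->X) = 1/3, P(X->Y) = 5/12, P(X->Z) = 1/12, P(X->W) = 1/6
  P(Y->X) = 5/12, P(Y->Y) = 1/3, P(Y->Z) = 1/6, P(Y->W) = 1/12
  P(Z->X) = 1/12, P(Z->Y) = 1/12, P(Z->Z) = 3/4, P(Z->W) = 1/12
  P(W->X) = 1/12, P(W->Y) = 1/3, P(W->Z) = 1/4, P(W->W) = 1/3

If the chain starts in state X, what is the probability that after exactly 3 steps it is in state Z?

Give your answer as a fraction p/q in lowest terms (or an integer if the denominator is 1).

Answer: 469/1728

Derivation:
Computing P^3 by repeated multiplication:
P^1 =
  X: [1/3, 5/12, 1/12, 1/6]
  Y: [5/12, 1/3, 1/6, 1/12]
  Z: [1/12, 1/12, 3/4, 1/12]
  W: [1/12, 1/3, 1/4, 1/3]
P^2 =
  X: [11/36, 49/144, 29/144, 11/72]
  Y: [43/144, 47/144, 17/72, 5/36]
  Z: [19/144, 11/72, 29/48, 1/9]
  W: [31/144, 5/18, 1/3, 25/144]
P^3 =
  X: [59/216, 533/1728, 469/1728, 127/864]
  Y: [461/1728, 517/1728, 503/1728, 247/1728]
  Z: [289/1728, 167/864, 149/288, 211/1728]
  W: [397/1728, 463/1728, 103/288, 125/864]

(P^3)[X -> Z] = 469/1728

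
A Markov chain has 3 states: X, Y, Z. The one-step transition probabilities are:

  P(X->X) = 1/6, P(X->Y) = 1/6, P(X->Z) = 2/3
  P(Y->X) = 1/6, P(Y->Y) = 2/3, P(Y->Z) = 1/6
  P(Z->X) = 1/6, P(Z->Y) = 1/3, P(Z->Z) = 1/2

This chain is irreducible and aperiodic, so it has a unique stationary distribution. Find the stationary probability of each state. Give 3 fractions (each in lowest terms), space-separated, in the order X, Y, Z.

The stationary distribution satisfies pi = pi * P, i.e.:
  pi_X = 1/6*pi_X + 1/6*pi_Y + 1/6*pi_Z
  pi_Y = 1/6*pi_X + 2/3*pi_Y + 1/3*pi_Z
  pi_Z = 2/3*pi_X + 1/6*pi_Y + 1/2*pi_Z
with normalization: pi_X + pi_Y + pi_Z = 1.

Using the first 2 balance equations plus normalization, the linear system A*pi = b is:
  [-5/6, 1/6, 1/6] . pi = 0
  [1/6, -1/3, 1/3] . pi = 0
  [1, 1, 1] . pi = 1

Solving yields:
  pi_X = 1/6
  pi_Y = 11/24
  pi_Z = 3/8

Verification (pi * P):
  1/6*1/6 + 11/24*1/6 + 3/8*1/6 = 1/6 = pi_X  (ok)
  1/6*1/6 + 11/24*2/3 + 3/8*1/3 = 11/24 = pi_Y  (ok)
  1/6*2/3 + 11/24*1/6 + 3/8*1/2 = 3/8 = pi_Z  (ok)

Answer: 1/6 11/24 3/8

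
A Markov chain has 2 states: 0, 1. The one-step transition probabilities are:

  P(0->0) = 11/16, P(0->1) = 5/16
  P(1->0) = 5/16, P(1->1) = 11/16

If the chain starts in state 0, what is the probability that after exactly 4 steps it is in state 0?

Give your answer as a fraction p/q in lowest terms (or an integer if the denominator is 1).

Answer: 4177/8192

Derivation:
Computing P^4 by repeated multiplication:
P^1 =
  0: [11/16, 5/16]
  1: [5/16, 11/16]
P^2 =
  0: [73/128, 55/128]
  1: [55/128, 73/128]
P^3 =
  0: [539/1024, 485/1024]
  1: [485/1024, 539/1024]
P^4 =
  0: [4177/8192, 4015/8192]
  1: [4015/8192, 4177/8192]

(P^4)[0 -> 0] = 4177/8192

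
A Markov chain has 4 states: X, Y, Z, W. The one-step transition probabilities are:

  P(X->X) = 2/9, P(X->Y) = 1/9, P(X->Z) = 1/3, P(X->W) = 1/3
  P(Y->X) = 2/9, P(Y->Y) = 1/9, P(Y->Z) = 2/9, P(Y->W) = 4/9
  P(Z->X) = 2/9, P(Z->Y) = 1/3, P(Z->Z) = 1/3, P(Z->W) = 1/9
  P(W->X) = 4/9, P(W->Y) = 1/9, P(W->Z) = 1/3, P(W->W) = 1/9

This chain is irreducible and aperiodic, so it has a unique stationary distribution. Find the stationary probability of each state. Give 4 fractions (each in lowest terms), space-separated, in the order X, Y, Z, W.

Answer: 250/913 15/83 26/83 212/913

Derivation:
The stationary distribution satisfies pi = pi * P, i.e.:
  pi_X = 2/9*pi_X + 2/9*pi_Y + 2/9*pi_Z + 4/9*pi_W
  pi_Y = 1/9*pi_X + 1/9*pi_Y + 1/3*pi_Z + 1/9*pi_W
  pi_Z = 1/3*pi_X + 2/9*pi_Y + 1/3*pi_Z + 1/3*pi_W
  pi_W = 1/3*pi_X + 4/9*pi_Y + 1/9*pi_Z + 1/9*pi_W
with normalization: pi_X + pi_Y + pi_Z + pi_W = 1.

Using the first 3 balance equations plus normalization, the linear system A*pi = b is:
  [-7/9, 2/9, 2/9, 4/9] . pi = 0
  [1/9, -8/9, 1/3, 1/9] . pi = 0
  [1/3, 2/9, -2/3, 1/3] . pi = 0
  [1, 1, 1, 1] . pi = 1

Solving yields:
  pi_X = 250/913
  pi_Y = 15/83
  pi_Z = 26/83
  pi_W = 212/913

Verification (pi * P):
  250/913*2/9 + 15/83*2/9 + 26/83*2/9 + 212/913*4/9 = 250/913 = pi_X  (ok)
  250/913*1/9 + 15/83*1/9 + 26/83*1/3 + 212/913*1/9 = 15/83 = pi_Y  (ok)
  250/913*1/3 + 15/83*2/9 + 26/83*1/3 + 212/913*1/3 = 26/83 = pi_Z  (ok)
  250/913*1/3 + 15/83*4/9 + 26/83*1/9 + 212/913*1/9 = 212/913 = pi_W  (ok)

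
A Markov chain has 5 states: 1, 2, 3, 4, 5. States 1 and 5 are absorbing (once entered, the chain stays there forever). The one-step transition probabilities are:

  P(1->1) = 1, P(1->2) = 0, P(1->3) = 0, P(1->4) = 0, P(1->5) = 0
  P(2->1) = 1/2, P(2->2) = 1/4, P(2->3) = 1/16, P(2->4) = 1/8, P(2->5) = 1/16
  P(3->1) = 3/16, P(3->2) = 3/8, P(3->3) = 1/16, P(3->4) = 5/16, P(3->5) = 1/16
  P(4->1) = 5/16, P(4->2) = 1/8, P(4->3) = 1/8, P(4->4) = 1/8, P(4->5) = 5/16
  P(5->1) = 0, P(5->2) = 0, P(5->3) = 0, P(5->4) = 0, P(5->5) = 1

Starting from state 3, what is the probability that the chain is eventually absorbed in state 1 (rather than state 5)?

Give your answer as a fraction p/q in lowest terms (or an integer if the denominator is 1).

Answer: 802/1111

Derivation:
Let a_i = P(absorbed in 1 | start in state i).
Boundary conditions: a_1 = 1, a_5 = 0.
For each transient state i, a_i = sum_j P(i->j) * a_j:
  a_2 = 1/2*a_1 + 1/4*a_2 + 1/16*a_3 + 1/8*a_4 + 1/16*a_5
  a_3 = 3/16*a_1 + 3/8*a_2 + 1/16*a_3 + 5/16*a_4 + 1/16*a_5
  a_4 = 5/16*a_1 + 1/8*a_2 + 1/8*a_3 + 1/8*a_4 + 5/16*a_5

Substituting a_1 = 1 and a_5 = 0, rearrange to (I - Q) a = r where r[i] = P(i -> 1):
  [3/4, -1/16, -1/8] . (a_2, a_3, a_4) = 1/2
  [-3/8, 15/16, -5/16] . (a_2, a_3, a_4) = 3/16
  [-1/8, -1/8, 7/8] . (a_2, a_3, a_4) = 5/16

Solving yields:
  a_2 = 1829/2222
  a_3 = 802/1111
  a_4 = 642/1111

Starting state is 3, so the absorption probability is a_3 = 802/1111.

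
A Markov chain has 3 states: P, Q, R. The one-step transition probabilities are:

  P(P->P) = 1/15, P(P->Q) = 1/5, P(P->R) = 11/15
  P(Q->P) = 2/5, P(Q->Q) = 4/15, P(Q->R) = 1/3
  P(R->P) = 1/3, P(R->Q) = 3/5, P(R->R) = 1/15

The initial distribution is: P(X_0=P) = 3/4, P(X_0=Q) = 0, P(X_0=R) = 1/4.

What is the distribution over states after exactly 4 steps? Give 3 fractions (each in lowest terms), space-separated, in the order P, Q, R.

Propagating the distribution step by step (d_{t+1} = d_t * P):
d_0 = (P=3/4, Q=0, R=1/4)
  d_1[P] = 3/4*1/15 + 0*2/5 + 1/4*1/3 = 2/15
  d_1[Q] = 3/4*1/5 + 0*4/15 + 1/4*3/5 = 3/10
  d_1[R] = 3/4*11/15 + 0*1/3 + 1/4*1/15 = 17/30
d_1 = (P=2/15, Q=3/10, R=17/30)
  d_2[P] = 2/15*1/15 + 3/10*2/5 + 17/30*1/3 = 143/450
  d_2[Q] = 2/15*1/5 + 3/10*4/15 + 17/30*3/5 = 67/150
  d_2[R] = 2/15*11/15 + 3/10*1/3 + 17/30*1/15 = 53/225
d_2 = (P=143/450, Q=67/150, R=53/225)
  d_3[P] = 143/450*1/15 + 67/150*2/5 + 53/225*1/3 = 1879/6750
  d_3[Q] = 143/450*1/5 + 67/150*4/15 + 53/225*3/5 = 81/250
  d_3[R] = 143/450*11/15 + 67/150*1/3 + 53/225*1/15 = 1342/3375
d_3 = (P=1879/6750, Q=81/250, R=1342/3375)
  d_4[P] = 1879/6750*1/15 + 81/250*2/5 + 1342/3375*1/3 = 28421/101250
  d_4[Q] = 1879/6750*1/5 + 81/250*4/15 + 1342/3375*3/5 = 12847/33750
  d_4[R] = 1879/6750*11/15 + 81/250*1/3 + 1342/3375*1/15 = 17144/50625
d_4 = (P=28421/101250, Q=12847/33750, R=17144/50625)

Answer: 28421/101250 12847/33750 17144/50625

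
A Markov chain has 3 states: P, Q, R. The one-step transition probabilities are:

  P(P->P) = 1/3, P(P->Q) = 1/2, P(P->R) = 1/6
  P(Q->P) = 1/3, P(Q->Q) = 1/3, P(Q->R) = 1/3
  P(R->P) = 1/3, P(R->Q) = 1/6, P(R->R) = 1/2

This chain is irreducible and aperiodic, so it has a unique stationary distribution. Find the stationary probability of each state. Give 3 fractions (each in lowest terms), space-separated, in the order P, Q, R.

Answer: 1/3 1/3 1/3

Derivation:
The stationary distribution satisfies pi = pi * P, i.e.:
  pi_P = 1/3*pi_P + 1/3*pi_Q + 1/3*pi_R
  pi_Q = 1/2*pi_P + 1/3*pi_Q + 1/6*pi_R
  pi_R = 1/6*pi_P + 1/3*pi_Q + 1/2*pi_R
with normalization: pi_P + pi_Q + pi_R = 1.

Using the first 2 balance equations plus normalization, the linear system A*pi = b is:
  [-2/3, 1/3, 1/3] . pi = 0
  [1/2, -2/3, 1/6] . pi = 0
  [1, 1, 1] . pi = 1

Solving yields:
  pi_P = 1/3
  pi_Q = 1/3
  pi_R = 1/3

Verification (pi * P):
  1/3*1/3 + 1/3*1/3 + 1/3*1/3 = 1/3 = pi_P  (ok)
  1/3*1/2 + 1/3*1/3 + 1/3*1/6 = 1/3 = pi_Q  (ok)
  1/3*1/6 + 1/3*1/3 + 1/3*1/2 = 1/3 = pi_R  (ok)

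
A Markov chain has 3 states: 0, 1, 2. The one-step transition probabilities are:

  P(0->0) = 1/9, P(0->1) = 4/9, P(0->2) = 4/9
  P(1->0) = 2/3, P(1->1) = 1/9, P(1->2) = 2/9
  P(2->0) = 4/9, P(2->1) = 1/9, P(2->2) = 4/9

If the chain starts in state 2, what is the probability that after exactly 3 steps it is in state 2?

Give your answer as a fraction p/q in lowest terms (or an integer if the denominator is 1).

Computing P^3 by repeated multiplication:
P^1 =
  0: [1/9, 4/9, 4/9]
  1: [2/3, 1/9, 2/9]
  2: [4/9, 1/9, 4/9]
P^2 =
  0: [41/81, 4/27, 28/81]
  1: [20/81, 1/3, 34/81]
  2: [26/81, 7/27, 34/81]
P^3 =
  0: [25/81, 68/243, 100/243]
  1: [106/243, 47/243, 10/27]
  2: [32/81, 53/243, 94/243]

(P^3)[2 -> 2] = 94/243

Answer: 94/243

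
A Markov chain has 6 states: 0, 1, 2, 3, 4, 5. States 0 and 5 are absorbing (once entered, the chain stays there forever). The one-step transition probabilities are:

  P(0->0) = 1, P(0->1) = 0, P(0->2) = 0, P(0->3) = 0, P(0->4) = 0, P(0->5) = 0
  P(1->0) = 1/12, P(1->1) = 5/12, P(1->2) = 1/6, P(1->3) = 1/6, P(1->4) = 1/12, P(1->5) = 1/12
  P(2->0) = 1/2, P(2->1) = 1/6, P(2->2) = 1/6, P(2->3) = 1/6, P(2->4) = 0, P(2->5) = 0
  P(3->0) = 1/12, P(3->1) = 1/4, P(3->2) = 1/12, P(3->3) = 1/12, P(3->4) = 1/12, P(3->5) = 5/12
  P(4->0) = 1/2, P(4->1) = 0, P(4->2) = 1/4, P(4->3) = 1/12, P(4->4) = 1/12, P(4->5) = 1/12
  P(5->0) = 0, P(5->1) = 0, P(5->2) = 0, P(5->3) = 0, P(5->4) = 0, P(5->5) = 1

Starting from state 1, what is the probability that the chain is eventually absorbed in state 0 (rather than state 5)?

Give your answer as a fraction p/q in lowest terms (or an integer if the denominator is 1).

Answer: 3/5

Derivation:
Let a_i = P(absorbed in 0 | start in state i).
Boundary conditions: a_0 = 1, a_5 = 0.
For each transient state i, a_i = sum_j P(i->j) * a_j:
  a_1 = 1/12*a_0 + 5/12*a_1 + 1/6*a_2 + 1/6*a_3 + 1/12*a_4 + 1/12*a_5
  a_2 = 1/2*a_0 + 1/6*a_1 + 1/6*a_2 + 1/6*a_3 + 0*a_4 + 0*a_5
  a_3 = 1/12*a_0 + 1/4*a_1 + 1/12*a_2 + 1/12*a_3 + 1/12*a_4 + 5/12*a_5
  a_4 = 1/2*a_0 + 0*a_1 + 1/4*a_2 + 1/12*a_3 + 1/12*a_4 + 1/12*a_5

Substituting a_0 = 1 and a_5 = 0, rearrange to (I - Q) a = r where r[i] = P(i -> 0):
  [7/12, -1/6, -1/6, -1/12] . (a_1, a_2, a_3, a_4) = 1/12
  [-1/6, 5/6, -1/6, 0] . (a_1, a_2, a_3, a_4) = 1/2
  [-1/4, -1/12, 11/12, -1/12] . (a_1, a_2, a_3, a_4) = 1/12
  [0, -1/4, -1/12, 11/12] . (a_1, a_2, a_3, a_4) = 1/2

Solving yields:
  a_1 = 3/5
  a_2 = 4/5
  a_3 = 2/5
  a_4 = 4/5

Starting state is 1, so the absorption probability is a_1 = 3/5.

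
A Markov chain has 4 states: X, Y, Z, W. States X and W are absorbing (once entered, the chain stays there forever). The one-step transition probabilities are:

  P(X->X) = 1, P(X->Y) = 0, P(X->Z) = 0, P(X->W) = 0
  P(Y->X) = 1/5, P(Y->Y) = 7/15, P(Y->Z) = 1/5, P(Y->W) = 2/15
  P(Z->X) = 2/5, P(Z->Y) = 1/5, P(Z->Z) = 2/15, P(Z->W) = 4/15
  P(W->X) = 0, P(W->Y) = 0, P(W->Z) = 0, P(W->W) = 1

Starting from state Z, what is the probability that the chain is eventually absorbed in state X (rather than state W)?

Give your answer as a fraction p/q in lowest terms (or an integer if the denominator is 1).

Answer: 3/5

Derivation:
Let a_i = P(absorbed in X | start in state i).
Boundary conditions: a_X = 1, a_W = 0.
For each transient state i, a_i = sum_j P(i->j) * a_j:
  a_Y = 1/5*a_X + 7/15*a_Y + 1/5*a_Z + 2/15*a_W
  a_Z = 2/5*a_X + 1/5*a_Y + 2/15*a_Z + 4/15*a_W

Substituting a_X = 1 and a_W = 0, rearrange to (I - Q) a = r where r[i] = P(i -> X):
  [8/15, -1/5] . (a_Y, a_Z) = 1/5
  [-1/5, 13/15] . (a_Y, a_Z) = 2/5

Solving yields:
  a_Y = 3/5
  a_Z = 3/5

Starting state is Z, so the absorption probability is a_Z = 3/5.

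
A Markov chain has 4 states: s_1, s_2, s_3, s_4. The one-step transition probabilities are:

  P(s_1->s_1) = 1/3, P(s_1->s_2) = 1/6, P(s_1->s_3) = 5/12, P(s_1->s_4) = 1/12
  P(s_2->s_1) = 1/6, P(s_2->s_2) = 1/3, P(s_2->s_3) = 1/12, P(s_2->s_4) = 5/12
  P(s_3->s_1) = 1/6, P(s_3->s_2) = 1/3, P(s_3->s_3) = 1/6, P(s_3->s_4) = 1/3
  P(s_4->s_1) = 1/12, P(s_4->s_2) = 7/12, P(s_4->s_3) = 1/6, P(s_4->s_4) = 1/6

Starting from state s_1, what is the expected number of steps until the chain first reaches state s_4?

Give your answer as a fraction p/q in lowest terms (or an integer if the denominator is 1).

Answer: 158/37

Derivation:
Let h_i = expected steps to first reach s_4 from state i.
Boundary: h_s_4 = 0.
First-step equations for the other states:
  h_s_1 = 1 + 1/3*h_s_1 + 1/6*h_s_2 + 5/12*h_s_3 + 1/12*h_s_4
  h_s_2 = 1 + 1/6*h_s_1 + 1/3*h_s_2 + 1/12*h_s_3 + 5/12*h_s_4
  h_s_3 = 1 + 1/6*h_s_1 + 1/3*h_s_2 + 1/6*h_s_3 + 1/3*h_s_4

Substituting h_s_4 = 0 and rearranging gives the linear system (I - Q) h = 1:
  [2/3, -1/6, -5/12] . (h_s_1, h_s_2, h_s_3) = 1
  [-1/6, 2/3, -1/12] . (h_s_1, h_s_2, h_s_3) = 1
  [-1/6, -1/3, 5/6] . (h_s_1, h_s_2, h_s_3) = 1

Solving yields:
  h_s_1 = 158/37
  h_s_2 = 110/37
  h_s_3 = 120/37

Starting state is s_1, so the expected hitting time is h_s_1 = 158/37.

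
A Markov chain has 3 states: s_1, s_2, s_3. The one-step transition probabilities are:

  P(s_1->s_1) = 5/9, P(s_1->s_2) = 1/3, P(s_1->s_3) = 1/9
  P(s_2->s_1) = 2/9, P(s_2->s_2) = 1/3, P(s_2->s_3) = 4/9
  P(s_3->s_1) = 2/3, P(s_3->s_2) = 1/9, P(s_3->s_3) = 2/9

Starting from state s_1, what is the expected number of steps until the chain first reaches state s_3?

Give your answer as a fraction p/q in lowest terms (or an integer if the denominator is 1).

Answer: 9/2

Derivation:
Let h_i = expected steps to first reach s_3 from state i.
Boundary: h_s_3 = 0.
First-step equations for the other states:
  h_s_1 = 1 + 5/9*h_s_1 + 1/3*h_s_2 + 1/9*h_s_3
  h_s_2 = 1 + 2/9*h_s_1 + 1/3*h_s_2 + 4/9*h_s_3

Substituting h_s_3 = 0 and rearranging gives the linear system (I - Q) h = 1:
  [4/9, -1/3] . (h_s_1, h_s_2) = 1
  [-2/9, 2/3] . (h_s_1, h_s_2) = 1

Solving yields:
  h_s_1 = 9/2
  h_s_2 = 3

Starting state is s_1, so the expected hitting time is h_s_1 = 9/2.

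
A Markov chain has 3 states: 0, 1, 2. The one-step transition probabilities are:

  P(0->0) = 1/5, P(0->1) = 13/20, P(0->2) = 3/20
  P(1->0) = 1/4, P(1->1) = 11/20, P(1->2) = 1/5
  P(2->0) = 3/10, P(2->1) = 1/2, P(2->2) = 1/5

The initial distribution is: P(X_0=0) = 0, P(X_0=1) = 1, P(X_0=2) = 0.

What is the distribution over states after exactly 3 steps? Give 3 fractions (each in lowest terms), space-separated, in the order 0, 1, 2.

Propagating the distribution step by step (d_{t+1} = d_t * P):
d_0 = (0=0, 1=1, 2=0)
  d_1[0] = 0*1/5 + 1*1/4 + 0*3/10 = 1/4
  d_1[1] = 0*13/20 + 1*11/20 + 0*1/2 = 11/20
  d_1[2] = 0*3/20 + 1*1/5 + 0*1/5 = 1/5
d_1 = (0=1/4, 1=11/20, 2=1/5)
  d_2[0] = 1/4*1/5 + 11/20*1/4 + 1/5*3/10 = 99/400
  d_2[1] = 1/4*13/20 + 11/20*11/20 + 1/5*1/2 = 113/200
  d_2[2] = 1/4*3/20 + 11/20*1/5 + 1/5*1/5 = 3/16
d_2 = (0=99/400, 1=113/200, 2=3/16)
  d_3[0] = 99/400*1/5 + 113/200*1/4 + 3/16*3/10 = 247/1000
  d_3[1] = 99/400*13/20 + 113/200*11/20 + 3/16*1/2 = 4523/8000
  d_3[2] = 99/400*3/20 + 113/200*1/5 + 3/16*1/5 = 1501/8000
d_3 = (0=247/1000, 1=4523/8000, 2=1501/8000)

Answer: 247/1000 4523/8000 1501/8000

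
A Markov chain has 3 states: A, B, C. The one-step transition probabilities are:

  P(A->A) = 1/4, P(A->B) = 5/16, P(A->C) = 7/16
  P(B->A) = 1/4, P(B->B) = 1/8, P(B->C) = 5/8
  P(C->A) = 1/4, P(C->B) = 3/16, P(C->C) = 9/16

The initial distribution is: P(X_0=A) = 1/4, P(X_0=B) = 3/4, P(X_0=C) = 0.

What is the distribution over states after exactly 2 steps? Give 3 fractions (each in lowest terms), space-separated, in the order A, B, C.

Answer: 1/4 213/1024 555/1024

Derivation:
Propagating the distribution step by step (d_{t+1} = d_t * P):
d_0 = (A=1/4, B=3/4, C=0)
  d_1[A] = 1/4*1/4 + 3/4*1/4 + 0*1/4 = 1/4
  d_1[B] = 1/4*5/16 + 3/4*1/8 + 0*3/16 = 11/64
  d_1[C] = 1/4*7/16 + 3/4*5/8 + 0*9/16 = 37/64
d_1 = (A=1/4, B=11/64, C=37/64)
  d_2[A] = 1/4*1/4 + 11/64*1/4 + 37/64*1/4 = 1/4
  d_2[B] = 1/4*5/16 + 11/64*1/8 + 37/64*3/16 = 213/1024
  d_2[C] = 1/4*7/16 + 11/64*5/8 + 37/64*9/16 = 555/1024
d_2 = (A=1/4, B=213/1024, C=555/1024)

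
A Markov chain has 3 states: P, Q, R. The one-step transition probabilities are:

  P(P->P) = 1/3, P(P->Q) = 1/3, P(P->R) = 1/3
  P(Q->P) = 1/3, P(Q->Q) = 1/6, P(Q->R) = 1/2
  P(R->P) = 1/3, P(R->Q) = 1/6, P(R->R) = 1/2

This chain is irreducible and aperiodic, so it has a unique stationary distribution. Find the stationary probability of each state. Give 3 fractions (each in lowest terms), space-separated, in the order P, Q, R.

The stationary distribution satisfies pi = pi * P, i.e.:
  pi_P = 1/3*pi_P + 1/3*pi_Q + 1/3*pi_R
  pi_Q = 1/3*pi_P + 1/6*pi_Q + 1/6*pi_R
  pi_R = 1/3*pi_P + 1/2*pi_Q + 1/2*pi_R
with normalization: pi_P + pi_Q + pi_R = 1.

Using the first 2 balance equations plus normalization, the linear system A*pi = b is:
  [-2/3, 1/3, 1/3] . pi = 0
  [1/3, -5/6, 1/6] . pi = 0
  [1, 1, 1] . pi = 1

Solving yields:
  pi_P = 1/3
  pi_Q = 2/9
  pi_R = 4/9

Verification (pi * P):
  1/3*1/3 + 2/9*1/3 + 4/9*1/3 = 1/3 = pi_P  (ok)
  1/3*1/3 + 2/9*1/6 + 4/9*1/6 = 2/9 = pi_Q  (ok)
  1/3*1/3 + 2/9*1/2 + 4/9*1/2 = 4/9 = pi_R  (ok)

Answer: 1/3 2/9 4/9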